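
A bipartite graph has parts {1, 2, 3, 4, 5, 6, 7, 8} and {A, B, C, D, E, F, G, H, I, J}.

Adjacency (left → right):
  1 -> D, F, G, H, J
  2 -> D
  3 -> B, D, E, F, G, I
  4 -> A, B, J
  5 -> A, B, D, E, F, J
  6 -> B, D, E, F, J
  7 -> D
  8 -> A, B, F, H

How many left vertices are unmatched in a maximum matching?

1

For example, pair 1→H, 2→D, 3→G, 4→J, 5→A, 6→E, 8→B.
The set {2, 7} has only 1 neighbour ({D}), so by Hall's theorem at most 7 of the 8 left vertices can be matched.
That matches 7 of the 8, leaving 1 unmatched; no matching can do better.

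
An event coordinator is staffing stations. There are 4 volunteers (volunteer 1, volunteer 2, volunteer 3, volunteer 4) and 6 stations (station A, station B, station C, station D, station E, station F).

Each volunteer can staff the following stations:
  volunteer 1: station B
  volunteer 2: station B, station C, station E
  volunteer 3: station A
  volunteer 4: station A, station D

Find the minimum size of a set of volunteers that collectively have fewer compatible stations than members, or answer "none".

none

A matching saturating every volunteer exists, for instance volunteer 1→station B, volunteer 2→station C, volunteer 3→station A, volunteer 4→station D.
By Hall's marriage theorem, this means |N(S)| ≥ |S| for every subset S, so no violating subset exists.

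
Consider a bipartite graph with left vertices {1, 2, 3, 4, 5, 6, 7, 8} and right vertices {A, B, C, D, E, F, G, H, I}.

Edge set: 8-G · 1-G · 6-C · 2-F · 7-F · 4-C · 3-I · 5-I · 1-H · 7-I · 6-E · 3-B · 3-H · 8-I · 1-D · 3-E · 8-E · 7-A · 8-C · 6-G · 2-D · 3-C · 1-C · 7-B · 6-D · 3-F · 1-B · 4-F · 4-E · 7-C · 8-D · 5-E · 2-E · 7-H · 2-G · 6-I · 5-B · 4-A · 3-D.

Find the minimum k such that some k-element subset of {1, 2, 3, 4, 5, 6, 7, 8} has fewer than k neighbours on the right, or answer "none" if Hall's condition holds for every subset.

none

A matching saturating every left vertex exists, for instance 1→B, 2→D, 3→H, 4→C, 5→I, 6→E, 7→A, 8→G.
By Hall's marriage theorem, this means |N(S)| ≥ |S| for every subset S, so no violating subset exists.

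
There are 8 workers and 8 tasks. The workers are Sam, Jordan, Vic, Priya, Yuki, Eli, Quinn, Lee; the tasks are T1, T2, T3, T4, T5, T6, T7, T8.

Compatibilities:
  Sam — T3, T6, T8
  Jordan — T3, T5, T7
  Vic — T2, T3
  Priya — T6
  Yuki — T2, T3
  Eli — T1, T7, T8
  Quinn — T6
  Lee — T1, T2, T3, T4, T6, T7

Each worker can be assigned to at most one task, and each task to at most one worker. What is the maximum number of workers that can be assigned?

7

A valid assignment of size 7: Sam–T8, Jordan–T5, Vic–T3, Priya–T6, Yuki–T2, Eli–T1, Lee–T7.
The set {Priya, Quinn} has only 1 neighbour ({T6}), so by Hall's theorem at most 7 of the 8 workers can be matched.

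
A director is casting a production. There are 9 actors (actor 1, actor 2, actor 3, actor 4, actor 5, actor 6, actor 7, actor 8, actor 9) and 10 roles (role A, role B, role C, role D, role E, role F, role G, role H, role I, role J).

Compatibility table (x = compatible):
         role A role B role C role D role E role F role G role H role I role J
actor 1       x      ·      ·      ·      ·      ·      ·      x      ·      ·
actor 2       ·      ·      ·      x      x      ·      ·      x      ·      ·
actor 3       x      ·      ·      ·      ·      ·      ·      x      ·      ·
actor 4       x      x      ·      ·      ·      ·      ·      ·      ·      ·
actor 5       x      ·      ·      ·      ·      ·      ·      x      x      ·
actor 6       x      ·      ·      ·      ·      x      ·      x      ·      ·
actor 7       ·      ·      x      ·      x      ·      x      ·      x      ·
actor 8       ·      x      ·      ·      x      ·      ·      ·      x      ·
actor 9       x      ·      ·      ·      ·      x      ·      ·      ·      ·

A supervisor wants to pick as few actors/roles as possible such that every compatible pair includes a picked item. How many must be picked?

8

{actor 2, actor 4, actor 5, actor 7, actor 8, role A, role F, role H} is a vertex cover of size 8: every edge has an endpoint in this set.
No smaller cover exists because actor 1–role A, actor 2–role D, actor 3–role H, actor 4–role B, actor 5–role I, actor 6–role F, actor 7–role G, actor 8–role E is a matching of size 8, and a cover must include an endpoint of each of these disjoint edges (König's theorem).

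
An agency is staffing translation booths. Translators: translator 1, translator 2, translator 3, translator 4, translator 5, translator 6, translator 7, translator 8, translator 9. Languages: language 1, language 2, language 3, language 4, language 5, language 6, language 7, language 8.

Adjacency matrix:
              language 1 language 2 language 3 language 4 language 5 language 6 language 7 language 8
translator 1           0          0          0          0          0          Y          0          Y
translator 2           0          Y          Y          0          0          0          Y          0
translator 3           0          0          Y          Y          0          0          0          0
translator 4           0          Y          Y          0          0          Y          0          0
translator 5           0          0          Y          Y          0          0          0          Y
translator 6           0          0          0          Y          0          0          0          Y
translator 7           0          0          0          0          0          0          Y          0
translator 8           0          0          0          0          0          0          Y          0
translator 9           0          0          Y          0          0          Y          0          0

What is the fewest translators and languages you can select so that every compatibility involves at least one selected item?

6

{language 2, language 3, language 4, language 6, language 7, language 8} is a vertex cover of size 6: every edge has an endpoint in this set.
No smaller cover exists because translator 1–language 6, translator 2–language 7, translator 3–language 3, translator 4–language 2, translator 5–language 4, translator 6–language 8 is a matching of size 6, and a cover must include an endpoint of each of these disjoint edges (König's theorem).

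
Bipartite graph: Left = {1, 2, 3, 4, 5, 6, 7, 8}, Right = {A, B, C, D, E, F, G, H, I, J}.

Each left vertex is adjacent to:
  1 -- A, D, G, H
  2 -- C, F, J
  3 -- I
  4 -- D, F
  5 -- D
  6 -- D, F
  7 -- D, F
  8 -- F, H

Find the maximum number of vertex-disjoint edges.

One maximum matching: 1-G, 2-J, 3-I, 4-F, 5-D, 8-H.
The set {4, 5, 6, 7} has only 2 neighbours ({D, F}), so by Hall's theorem at most 6 of the 8 left vertices can be matched.

6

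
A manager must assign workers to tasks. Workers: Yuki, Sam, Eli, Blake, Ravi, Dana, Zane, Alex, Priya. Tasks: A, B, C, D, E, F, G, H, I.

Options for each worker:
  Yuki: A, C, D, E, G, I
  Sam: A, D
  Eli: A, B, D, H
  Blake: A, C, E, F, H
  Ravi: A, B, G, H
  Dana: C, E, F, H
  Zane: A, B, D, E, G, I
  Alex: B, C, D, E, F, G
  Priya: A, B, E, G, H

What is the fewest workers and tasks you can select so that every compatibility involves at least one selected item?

9

A maximum matching has 9 edges (e.g. Yuki–A, Sam–D, Eli–B, Blake–F, Ravi–H, Dana–C, Zane–I, Alex–E, Priya–G).
By König's theorem the minimum vertex cover has the same size. One such cover is {Yuki, Sam, Eli, Blake, Ravi, Dana, Zane, Alex, Priya}.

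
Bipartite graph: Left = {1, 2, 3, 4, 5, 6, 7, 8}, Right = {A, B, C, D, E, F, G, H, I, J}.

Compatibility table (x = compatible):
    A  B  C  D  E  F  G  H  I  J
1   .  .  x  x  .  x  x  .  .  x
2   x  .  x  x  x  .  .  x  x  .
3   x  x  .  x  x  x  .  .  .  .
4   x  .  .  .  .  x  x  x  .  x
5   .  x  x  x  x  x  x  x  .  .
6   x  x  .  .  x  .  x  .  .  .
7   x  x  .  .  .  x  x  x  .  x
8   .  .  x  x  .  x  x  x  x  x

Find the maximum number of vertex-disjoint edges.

For example, pair 1-F, 2-D, 3-A, 4-H, 5-E, 6-B, 7-G, 8-J.
This saturates every left vertex, so 8 is the maximum.

8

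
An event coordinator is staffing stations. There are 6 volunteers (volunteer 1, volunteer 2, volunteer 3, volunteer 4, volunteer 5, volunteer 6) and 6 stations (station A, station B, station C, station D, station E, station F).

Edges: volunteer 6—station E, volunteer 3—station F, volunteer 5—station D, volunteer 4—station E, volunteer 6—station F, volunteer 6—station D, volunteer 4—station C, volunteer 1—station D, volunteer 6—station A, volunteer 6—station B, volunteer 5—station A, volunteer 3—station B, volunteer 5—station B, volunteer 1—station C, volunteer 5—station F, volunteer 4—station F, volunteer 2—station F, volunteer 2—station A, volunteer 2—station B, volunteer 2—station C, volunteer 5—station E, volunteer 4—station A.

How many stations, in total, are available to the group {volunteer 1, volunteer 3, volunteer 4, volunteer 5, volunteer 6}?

The union of neighbours of {volunteer 1, volunteer 3, volunteer 4, volunteer 5, volunteer 6} is {station A, station B, station C, station D, station E, station F}, which has 6 elements.
Since |N(S)| = 6 ≥ |S| = 5, Hall's condition holds for this subset.

6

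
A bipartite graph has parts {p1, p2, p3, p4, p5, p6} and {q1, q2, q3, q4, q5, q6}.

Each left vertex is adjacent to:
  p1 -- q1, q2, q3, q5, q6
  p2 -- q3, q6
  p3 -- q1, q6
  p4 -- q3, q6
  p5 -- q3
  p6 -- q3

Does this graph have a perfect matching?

The set {p2, p4, p5, p6} has only 2 neighbours ({q3, q6}), so by Hall's theorem at most 4 of the 6 left vertices can be matched.
Hence no matching covers every left vertex.

No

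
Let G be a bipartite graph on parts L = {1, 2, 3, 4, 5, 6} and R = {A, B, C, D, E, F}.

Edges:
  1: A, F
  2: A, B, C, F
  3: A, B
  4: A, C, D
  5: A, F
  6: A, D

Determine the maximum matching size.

5

One maximum matching: 1–A, 2–C, 3–B, 4–D, 5–F.
The set {1, 2, 3, 4, 5, 6} has only 5 neighbours ({A, B, C, D, F}), so by Hall's theorem at most 5 of the 6 left vertices can be matched.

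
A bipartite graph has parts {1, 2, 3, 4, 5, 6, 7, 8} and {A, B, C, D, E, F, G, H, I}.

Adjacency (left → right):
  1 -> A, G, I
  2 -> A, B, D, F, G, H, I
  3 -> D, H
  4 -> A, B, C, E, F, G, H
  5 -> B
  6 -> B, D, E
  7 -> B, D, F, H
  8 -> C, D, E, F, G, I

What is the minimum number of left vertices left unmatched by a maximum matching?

0

One maximum matching: 1–I, 2–H, 3–D, 4–A, 5–B, 6–E, 7–F, 8–G.
All 8 left vertices are matched, so no larger matching exists.
That matches 8 of the 8, leaving 0 unmatched; no matching can do better.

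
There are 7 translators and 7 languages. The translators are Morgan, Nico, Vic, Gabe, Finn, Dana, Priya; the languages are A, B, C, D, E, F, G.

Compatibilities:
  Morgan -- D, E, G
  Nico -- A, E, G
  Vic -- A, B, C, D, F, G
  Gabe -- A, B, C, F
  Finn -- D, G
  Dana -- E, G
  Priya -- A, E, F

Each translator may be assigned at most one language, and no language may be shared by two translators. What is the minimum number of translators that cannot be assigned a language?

0

For example, pair Morgan–D, Nico–A, Vic–C, Gabe–B, Finn–G, Dana–E, Priya–F.
All 7 translators are matched, so no larger matching exists.
That matches 7 of the 7, leaving 0 unmatched; no matching can do better.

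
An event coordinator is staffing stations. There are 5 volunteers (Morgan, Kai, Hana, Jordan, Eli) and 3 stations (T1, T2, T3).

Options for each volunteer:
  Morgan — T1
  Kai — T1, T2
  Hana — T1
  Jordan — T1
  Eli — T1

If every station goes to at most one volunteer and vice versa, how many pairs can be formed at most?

One maximum matching: Morgan–T1, Kai–T2.
The set {Morgan, Hana, Jordan, Eli} has only 1 neighbour ({T1}), so by Hall's theorem at most 2 of the 5 volunteers can be matched.

2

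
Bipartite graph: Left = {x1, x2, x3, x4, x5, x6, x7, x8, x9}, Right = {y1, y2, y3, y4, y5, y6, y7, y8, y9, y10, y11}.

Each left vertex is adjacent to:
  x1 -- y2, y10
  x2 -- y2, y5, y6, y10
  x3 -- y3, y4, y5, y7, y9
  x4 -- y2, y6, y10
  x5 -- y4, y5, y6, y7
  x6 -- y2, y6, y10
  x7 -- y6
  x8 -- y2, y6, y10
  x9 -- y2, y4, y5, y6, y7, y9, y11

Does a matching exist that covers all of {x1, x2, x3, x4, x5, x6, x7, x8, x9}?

No

The set {x1, x4, x6, x7, x8} has only 3 neighbours ({y10, y2, y6}), so by Hall's theorem at most 7 of the 9 left vertices can be matched.
Hence no matching covers every left vertex.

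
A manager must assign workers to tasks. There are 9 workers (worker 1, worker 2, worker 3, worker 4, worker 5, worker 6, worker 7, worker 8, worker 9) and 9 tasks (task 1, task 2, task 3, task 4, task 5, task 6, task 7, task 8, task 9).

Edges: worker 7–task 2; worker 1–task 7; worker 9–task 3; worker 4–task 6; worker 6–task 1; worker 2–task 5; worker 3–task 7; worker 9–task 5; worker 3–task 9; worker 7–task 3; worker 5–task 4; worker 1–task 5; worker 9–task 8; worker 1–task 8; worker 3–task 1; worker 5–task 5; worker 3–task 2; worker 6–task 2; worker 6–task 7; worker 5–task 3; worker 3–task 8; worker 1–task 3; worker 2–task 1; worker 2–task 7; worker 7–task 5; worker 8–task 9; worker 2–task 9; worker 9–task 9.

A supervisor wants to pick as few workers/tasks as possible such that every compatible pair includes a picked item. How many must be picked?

{worker 1, worker 2, worker 3, worker 4, worker 5, worker 6, worker 7, worker 8, worker 9} is a vertex cover of size 9: every edge has an endpoint in this set.
No smaller cover exists because worker 1–task 7, worker 2–task 5, worker 3–task 1, worker 4–task 6, worker 5–task 4, worker 6–task 2, worker 7–task 3, worker 8–task 9, worker 9–task 8 is a matching of size 9, and a cover must include an endpoint of each of these disjoint edges (König's theorem).

9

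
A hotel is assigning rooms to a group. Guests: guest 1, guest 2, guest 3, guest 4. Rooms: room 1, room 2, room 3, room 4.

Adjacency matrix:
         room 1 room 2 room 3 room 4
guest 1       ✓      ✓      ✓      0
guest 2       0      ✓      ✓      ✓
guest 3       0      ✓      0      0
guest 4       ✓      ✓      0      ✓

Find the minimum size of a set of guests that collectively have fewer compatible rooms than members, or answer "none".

A matching saturating every guest exists, for instance guest 1→room 1, guest 2→room 3, guest 3→room 2, guest 4→room 4.
By Hall's marriage theorem, this means |N(S)| ≥ |S| for every subset S, so no violating subset exists.

none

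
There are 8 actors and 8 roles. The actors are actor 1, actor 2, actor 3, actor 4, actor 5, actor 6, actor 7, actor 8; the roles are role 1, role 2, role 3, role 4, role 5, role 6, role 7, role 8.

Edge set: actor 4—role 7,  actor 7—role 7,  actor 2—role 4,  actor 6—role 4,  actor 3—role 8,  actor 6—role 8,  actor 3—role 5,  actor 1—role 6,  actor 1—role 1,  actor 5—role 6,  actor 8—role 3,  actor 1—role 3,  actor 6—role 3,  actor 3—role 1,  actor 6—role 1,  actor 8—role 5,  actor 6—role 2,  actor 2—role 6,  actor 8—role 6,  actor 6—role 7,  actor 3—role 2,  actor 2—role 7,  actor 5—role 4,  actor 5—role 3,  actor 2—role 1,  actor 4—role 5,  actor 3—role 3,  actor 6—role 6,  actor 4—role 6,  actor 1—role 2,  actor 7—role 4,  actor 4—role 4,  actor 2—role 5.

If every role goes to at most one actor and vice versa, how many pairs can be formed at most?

8

One maximum matching: actor 1–role 2, actor 2–role 5, actor 3–role 8, actor 4–role 7, actor 5–role 6, actor 6–role 1, actor 7–role 4, actor 8–role 3.
All 8 actors are matched, so no larger matching exists.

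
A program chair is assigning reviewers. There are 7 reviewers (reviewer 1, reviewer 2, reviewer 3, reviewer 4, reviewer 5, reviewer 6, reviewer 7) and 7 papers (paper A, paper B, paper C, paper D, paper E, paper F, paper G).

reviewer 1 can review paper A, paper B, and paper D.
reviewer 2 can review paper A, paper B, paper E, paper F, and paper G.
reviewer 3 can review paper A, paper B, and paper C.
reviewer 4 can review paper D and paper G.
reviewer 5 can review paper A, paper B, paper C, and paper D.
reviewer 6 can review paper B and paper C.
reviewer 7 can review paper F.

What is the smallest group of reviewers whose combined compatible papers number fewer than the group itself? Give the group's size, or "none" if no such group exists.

A matching saturating every reviewer exists, for instance reviewer 1→paper A, reviewer 2→paper E, reviewer 3→paper C, reviewer 4→paper G, reviewer 5→paper D, reviewer 6→paper B, reviewer 7→paper F.
By Hall's marriage theorem, this means |N(S)| ≥ |S| for every subset S, so no violating subset exists.

none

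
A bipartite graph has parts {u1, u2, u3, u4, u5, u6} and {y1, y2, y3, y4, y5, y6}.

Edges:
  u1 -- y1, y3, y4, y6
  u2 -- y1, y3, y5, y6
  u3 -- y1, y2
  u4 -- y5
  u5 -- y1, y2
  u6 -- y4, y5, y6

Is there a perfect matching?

Yes

For example, pair u1→y3, u2→y6, u3→y2, u4→y5, u5→y1, u6→y4.
Every left vertex is matched, so this is a perfect matching.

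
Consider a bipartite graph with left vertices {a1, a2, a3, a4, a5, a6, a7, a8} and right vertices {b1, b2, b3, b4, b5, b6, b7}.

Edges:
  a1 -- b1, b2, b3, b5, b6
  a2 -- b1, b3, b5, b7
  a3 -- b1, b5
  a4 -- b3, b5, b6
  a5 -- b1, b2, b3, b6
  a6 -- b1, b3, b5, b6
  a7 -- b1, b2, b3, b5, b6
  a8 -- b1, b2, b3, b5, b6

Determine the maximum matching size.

6

For example, pair a1→b2, a2→b7, a3→b1, a4→b5, a5→b6, a6→b3.
The set {a1, a3, a4, a5, a6, a7, a8} has only 5 neighbours ({b1, b2, b3, b5, b6}), so by Hall's theorem at most 6 of the 8 left vertices can be matched.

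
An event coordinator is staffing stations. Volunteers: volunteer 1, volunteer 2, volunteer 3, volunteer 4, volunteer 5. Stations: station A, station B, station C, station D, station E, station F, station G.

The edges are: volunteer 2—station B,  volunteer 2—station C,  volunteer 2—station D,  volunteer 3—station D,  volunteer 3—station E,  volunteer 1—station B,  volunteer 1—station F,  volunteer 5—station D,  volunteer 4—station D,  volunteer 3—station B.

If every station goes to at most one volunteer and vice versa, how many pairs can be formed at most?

For example, pair volunteer 1→station F, volunteer 2→station B, volunteer 3→station E, volunteer 4→station D.
The set {volunteer 4, volunteer 5} has only 1 neighbour ({station D}), so by Hall's theorem at most 4 of the 5 volunteers can be matched.

4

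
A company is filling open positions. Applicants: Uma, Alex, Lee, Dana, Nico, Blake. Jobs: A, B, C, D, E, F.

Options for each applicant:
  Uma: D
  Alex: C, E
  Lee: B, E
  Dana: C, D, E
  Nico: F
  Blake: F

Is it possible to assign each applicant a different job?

No

The set {Nico, Blake} has only 1 neighbour ({F}), so by Hall's theorem at most 5 of the 6 applicants can be matched.
Hence no matching covers every applicant.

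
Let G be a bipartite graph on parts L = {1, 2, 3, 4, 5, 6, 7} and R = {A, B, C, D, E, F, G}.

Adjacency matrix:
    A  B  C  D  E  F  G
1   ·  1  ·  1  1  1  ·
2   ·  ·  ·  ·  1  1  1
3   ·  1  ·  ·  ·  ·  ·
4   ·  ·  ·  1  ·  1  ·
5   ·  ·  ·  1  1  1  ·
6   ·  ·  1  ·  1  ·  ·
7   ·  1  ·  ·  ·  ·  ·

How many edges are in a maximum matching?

One maximum matching: 1-D, 2-G, 3-B, 4-F, 5-E, 6-C.
The set {3, 7} has only 1 neighbour ({B}), so by Hall's theorem at most 6 of the 7 left vertices can be matched.

6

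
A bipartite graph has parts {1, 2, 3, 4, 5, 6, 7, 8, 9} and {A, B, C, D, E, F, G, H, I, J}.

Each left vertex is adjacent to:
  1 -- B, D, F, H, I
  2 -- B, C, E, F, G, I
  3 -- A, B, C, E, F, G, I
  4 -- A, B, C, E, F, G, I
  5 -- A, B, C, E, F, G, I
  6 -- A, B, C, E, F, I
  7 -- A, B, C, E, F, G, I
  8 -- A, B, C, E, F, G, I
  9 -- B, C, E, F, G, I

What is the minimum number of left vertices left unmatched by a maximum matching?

For example, pair 1→H, 2→C, 3→I, 4→E, 5→F, 6→B, 7→A, 8→G.
The set {2, 3, 4, 5, 6, 7, 8, 9} has only 7 neighbours ({A, B, C, E, F, G, I}), so by Hall's theorem at most 8 of the 9 left vertices can be matched.
That matches 8 of the 9, leaving 1 unmatched; no matching can do better.

1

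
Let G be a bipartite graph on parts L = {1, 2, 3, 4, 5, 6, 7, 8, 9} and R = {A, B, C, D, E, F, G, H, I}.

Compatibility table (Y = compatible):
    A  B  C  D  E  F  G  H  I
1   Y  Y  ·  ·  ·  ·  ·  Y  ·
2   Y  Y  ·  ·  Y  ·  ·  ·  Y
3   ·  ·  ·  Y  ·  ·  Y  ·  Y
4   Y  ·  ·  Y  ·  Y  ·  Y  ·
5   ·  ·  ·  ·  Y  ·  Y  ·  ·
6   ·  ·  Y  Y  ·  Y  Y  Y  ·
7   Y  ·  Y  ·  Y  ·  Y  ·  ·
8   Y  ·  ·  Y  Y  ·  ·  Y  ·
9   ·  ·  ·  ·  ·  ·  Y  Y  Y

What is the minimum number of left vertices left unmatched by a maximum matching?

0

One maximum matching: 1→H, 2→B, 3→I, 4→A, 5→E, 6→F, 7→C, 8→D, 9→G.
All 9 left vertices are matched, so no larger matching exists.
That matches 9 of the 9, leaving 0 unmatched; no matching can do better.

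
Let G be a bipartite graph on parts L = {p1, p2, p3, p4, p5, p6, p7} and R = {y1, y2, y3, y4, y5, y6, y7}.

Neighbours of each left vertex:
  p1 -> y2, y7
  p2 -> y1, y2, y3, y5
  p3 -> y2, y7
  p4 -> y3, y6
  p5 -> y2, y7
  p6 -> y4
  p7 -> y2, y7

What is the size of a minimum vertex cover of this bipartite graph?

5

{p2, p4, p6, y2, y7} is a vertex cover of size 5: every edge has an endpoint in this set.
No smaller cover exists because p1–y2, p2–y1, p3–y7, p4–y3, p6–y4 is a matching of size 5, and a cover must include an endpoint of each of these disjoint edges (König's theorem).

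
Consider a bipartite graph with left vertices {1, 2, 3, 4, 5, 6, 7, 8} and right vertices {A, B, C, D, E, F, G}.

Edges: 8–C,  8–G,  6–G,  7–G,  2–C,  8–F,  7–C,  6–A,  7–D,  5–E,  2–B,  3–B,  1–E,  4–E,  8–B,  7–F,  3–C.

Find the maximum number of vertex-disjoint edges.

For example, pair 1–E, 2–C, 3–B, 6–G, 7–D, 8–F.
The set {1, 4, 5} has only 1 neighbour ({E}), so by Hall's theorem at most 6 of the 8 left vertices can be matched.

6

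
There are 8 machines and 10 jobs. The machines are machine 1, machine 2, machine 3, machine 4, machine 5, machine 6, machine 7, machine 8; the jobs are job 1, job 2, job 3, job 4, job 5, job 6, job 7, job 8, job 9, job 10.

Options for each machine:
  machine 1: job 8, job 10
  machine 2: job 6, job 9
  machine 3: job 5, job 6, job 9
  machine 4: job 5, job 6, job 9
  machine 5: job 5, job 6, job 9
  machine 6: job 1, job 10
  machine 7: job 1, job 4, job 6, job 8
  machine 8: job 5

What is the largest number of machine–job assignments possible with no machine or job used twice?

6

For example, pair machine 1-job 8, machine 2-job 6, machine 3-job 5, machine 4-job 9, machine 6-job 10, machine 7-job 1.
The set {machine 2, machine 3, machine 4, machine 5, machine 8} has only 3 neighbours ({job 5, job 6, job 9}), so by Hall's theorem at most 6 of the 8 machines can be matched.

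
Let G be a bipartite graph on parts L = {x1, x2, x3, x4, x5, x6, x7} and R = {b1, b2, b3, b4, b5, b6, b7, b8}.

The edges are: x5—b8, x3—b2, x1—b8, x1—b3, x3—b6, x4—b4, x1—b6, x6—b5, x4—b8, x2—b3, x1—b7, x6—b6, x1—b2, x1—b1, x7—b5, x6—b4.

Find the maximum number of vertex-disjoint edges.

7

For example, pair x1-b7, x2-b3, x3-b2, x4-b4, x5-b8, x6-b6, x7-b5.
All 7 left vertices are matched, so no larger matching exists.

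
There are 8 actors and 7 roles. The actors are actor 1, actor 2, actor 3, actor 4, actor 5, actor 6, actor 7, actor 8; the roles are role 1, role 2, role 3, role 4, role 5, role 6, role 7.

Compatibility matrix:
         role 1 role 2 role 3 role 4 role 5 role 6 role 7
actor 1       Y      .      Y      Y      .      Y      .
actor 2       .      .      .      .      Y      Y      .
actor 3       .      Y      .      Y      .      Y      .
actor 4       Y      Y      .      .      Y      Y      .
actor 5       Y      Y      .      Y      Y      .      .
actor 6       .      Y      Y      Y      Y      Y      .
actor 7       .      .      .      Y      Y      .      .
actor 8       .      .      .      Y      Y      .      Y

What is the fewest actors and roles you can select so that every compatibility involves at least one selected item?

7

A maximum matching has 7 edges (e.g. actor 1–role 1, actor 2–role 6, actor 3–role 4, actor 4–role 5, actor 5–role 2, actor 6–role 3, actor 8–role 7).
By König's theorem the minimum vertex cover has the same size. One such cover is {actor 8, role 1, role 2, role 3, role 4, role 5, role 6}.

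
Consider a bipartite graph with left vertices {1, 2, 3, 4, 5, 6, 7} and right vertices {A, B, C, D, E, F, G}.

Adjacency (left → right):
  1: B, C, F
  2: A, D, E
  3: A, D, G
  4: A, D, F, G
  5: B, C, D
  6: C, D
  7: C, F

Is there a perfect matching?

Yes

A valid assignment of size 7: 1–B, 2–E, 3–G, 4–A, 5–C, 6–D, 7–F.
All 7 left vertices are covered.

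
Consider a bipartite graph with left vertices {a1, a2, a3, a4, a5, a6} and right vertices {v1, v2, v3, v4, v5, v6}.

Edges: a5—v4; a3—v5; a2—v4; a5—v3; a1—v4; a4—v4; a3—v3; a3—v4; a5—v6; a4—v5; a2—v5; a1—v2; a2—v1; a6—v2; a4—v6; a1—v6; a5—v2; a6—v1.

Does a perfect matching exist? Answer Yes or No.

Yes

A valid assignment of size 6: a1→v4, a2→v1, a3→v3, a4→v5, a5→v6, a6→v2.
Every left vertex is matched, so this is a perfect matching.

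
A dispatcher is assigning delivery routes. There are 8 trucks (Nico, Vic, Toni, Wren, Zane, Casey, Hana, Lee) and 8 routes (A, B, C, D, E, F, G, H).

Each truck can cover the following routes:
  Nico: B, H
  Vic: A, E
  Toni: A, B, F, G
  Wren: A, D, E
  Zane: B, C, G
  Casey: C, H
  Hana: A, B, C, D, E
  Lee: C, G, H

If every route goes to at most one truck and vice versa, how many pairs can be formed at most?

8

One maximum matching: Nico→B, Vic→E, Toni→F, Wren→D, Zane→G, Casey→H, Hana→A, Lee→C.
This saturates every truck, so 8 is the maximum.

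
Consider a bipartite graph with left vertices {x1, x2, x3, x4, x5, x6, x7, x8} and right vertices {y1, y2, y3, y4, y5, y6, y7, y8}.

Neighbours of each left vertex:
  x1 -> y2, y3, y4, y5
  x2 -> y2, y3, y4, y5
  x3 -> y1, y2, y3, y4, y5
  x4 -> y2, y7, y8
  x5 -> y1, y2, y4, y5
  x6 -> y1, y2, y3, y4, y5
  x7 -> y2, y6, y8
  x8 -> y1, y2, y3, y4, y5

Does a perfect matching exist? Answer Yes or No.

No

The set {x1, x2, x3, x5, x6, x8} has only 5 neighbours ({y1, y2, y3, y4, y5}), so by Hall's theorem at most 7 of the 8 left vertices can be matched.
Hence no matching covers every left vertex.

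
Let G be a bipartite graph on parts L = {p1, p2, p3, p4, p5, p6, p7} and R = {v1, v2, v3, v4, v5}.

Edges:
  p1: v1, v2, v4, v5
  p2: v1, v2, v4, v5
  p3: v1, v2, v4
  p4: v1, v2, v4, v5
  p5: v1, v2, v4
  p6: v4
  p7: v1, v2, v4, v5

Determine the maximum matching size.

4

For example, pair p1→v5, p2→v4, p3→v1, p4→v2.
The set {p1, p2, p3, p4, p5, p6, p7} has only 4 neighbours ({v1, v2, v4, v5}), so by Hall's theorem at most 4 of the 7 left vertices can be matched.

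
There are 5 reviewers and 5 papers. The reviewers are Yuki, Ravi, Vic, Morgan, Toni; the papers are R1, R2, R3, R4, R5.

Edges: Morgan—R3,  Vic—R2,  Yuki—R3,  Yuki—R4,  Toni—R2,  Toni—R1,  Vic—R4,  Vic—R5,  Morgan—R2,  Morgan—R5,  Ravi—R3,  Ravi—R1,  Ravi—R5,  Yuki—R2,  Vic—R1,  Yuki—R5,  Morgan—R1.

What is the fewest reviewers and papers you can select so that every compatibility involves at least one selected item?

5

{Yuki, Ravi, Vic, Morgan, Toni} is a vertex cover of size 5: every edge has an endpoint in this set.
No smaller cover exists because Yuki–R5, Ravi–R1, Vic–R4, Morgan–R3, Toni–R2 is a matching of size 5, and a cover must include an endpoint of each of these disjoint edges (König's theorem).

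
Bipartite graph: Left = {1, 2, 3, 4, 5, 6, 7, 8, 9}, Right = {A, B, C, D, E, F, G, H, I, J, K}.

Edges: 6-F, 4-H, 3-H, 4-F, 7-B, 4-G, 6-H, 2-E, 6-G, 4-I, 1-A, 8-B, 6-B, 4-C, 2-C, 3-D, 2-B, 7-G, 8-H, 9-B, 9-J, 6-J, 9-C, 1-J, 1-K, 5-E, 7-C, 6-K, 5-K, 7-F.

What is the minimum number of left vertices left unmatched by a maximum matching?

For example, pair 1-K, 2-C, 3-D, 4-G, 5-E, 6-J, 7-F, 8-H, 9-B.
This saturates every left vertex, so 9 is the maximum.
That matches 9 of the 9, leaving 0 unmatched; no matching can do better.

0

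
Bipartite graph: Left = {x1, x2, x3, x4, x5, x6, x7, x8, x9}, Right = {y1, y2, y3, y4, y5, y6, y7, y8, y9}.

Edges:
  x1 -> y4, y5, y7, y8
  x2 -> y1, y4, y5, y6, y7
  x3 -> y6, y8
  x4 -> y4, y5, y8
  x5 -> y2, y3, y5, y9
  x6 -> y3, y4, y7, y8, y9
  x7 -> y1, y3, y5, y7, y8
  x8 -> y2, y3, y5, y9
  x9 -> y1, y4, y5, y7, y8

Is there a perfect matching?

Yes

A valid assignment of size 9: x1–y5, x2–y6, x3–y8, x4–y4, x5–y9, x6–y3, x7–y1, x8–y2, x9–y7.
All 9 left vertices are covered.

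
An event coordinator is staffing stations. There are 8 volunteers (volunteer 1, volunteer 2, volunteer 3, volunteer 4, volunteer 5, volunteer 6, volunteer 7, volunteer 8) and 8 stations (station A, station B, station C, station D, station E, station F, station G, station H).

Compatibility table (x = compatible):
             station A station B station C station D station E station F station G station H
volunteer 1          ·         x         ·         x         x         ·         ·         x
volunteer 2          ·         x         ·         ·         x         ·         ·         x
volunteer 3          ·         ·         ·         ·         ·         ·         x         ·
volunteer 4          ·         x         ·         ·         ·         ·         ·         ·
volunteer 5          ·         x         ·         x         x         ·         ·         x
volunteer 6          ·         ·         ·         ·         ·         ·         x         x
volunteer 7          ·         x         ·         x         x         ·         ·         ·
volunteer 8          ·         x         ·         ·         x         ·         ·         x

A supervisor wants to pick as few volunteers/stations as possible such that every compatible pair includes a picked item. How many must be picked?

5

{station B, station D, station E, station G, station H} is a vertex cover of size 5: every edge has an endpoint in this set.
No smaller cover exists because volunteer 1–station D, volunteer 2–station E, volunteer 3–station G, volunteer 4–station B, volunteer 5–station H is a matching of size 5, and a cover must include an endpoint of each of these disjoint edges (König's theorem).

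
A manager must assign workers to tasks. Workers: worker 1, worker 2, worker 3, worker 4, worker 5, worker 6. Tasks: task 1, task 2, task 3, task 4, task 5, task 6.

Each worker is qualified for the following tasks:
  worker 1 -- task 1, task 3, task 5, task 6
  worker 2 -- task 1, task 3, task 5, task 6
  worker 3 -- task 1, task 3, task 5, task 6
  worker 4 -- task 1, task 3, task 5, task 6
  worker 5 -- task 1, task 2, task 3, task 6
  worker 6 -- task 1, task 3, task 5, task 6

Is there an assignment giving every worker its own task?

The set {worker 1, worker 2, worker 3, worker 4, worker 6} has only 4 neighbours ({task 1, task 3, task 5, task 6}), so by Hall's theorem at most 5 of the 6 workers can be matched.
Hence no matching covers every worker.

No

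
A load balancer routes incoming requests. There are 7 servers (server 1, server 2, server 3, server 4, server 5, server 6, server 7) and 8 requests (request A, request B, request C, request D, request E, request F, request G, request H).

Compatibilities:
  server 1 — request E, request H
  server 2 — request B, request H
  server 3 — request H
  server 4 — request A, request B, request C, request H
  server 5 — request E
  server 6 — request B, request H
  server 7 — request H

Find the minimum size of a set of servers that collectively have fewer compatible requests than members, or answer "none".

2

Take S = {server 3, server 7}. Its neighbourhood is {request H}, so |N(S)| = 1 < |S| = 2.
No single vertex violates Hall's condition since each has at least one neighbour, so 2 is the minimum.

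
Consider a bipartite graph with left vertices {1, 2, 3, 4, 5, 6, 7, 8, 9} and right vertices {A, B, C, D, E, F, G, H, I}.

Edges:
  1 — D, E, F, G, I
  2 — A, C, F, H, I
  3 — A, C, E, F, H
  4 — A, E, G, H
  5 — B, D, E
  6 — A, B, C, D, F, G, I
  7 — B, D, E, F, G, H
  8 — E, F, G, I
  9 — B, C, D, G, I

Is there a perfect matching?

A valid assignment of size 9: 1→D, 2→I, 3→C, 4→E, 5→B, 6→A, 7→H, 8→F, 9→G.
All 9 left vertices are covered.

Yes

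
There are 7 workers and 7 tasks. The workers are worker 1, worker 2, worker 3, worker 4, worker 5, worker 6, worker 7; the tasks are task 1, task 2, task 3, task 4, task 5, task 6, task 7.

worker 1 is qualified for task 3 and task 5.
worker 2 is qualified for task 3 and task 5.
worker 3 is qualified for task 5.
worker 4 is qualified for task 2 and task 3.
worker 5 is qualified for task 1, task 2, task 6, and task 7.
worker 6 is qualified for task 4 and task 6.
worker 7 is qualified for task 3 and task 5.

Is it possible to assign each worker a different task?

No

The set {worker 1, worker 2, worker 3, worker 7} has only 2 neighbours ({task 3, task 5}), so by Hall's theorem at most 5 of the 7 workers can be matched.
Hence no matching covers every worker.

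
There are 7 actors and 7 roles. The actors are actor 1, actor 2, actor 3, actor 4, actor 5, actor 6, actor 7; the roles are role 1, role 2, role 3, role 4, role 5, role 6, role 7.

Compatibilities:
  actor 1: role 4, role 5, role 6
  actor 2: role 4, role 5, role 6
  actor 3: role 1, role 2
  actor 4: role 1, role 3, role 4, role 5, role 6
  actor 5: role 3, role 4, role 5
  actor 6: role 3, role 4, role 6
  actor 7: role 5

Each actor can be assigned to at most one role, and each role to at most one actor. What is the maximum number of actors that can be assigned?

6

For example, pair actor 1-role 4, actor 2-role 6, actor 3-role 2, actor 4-role 1, actor 5-role 5, actor 6-role 3.
The set {actor 1, actor 2, actor 5, actor 6, actor 7} has only 4 neighbours ({role 3, role 4, role 5, role 6}), so by Hall's theorem at most 6 of the 7 actors can be matched.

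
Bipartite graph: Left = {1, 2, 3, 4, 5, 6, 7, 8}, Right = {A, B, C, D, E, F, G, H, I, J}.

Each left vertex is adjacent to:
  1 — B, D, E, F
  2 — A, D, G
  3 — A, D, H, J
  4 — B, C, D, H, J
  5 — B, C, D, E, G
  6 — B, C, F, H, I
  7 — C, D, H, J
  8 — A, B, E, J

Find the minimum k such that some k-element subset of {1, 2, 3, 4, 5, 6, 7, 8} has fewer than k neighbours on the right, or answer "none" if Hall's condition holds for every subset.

none

A matching saturating every left vertex exists, for instance 1→E, 2→D, 3→A, 4→J, 5→G, 6→H, 7→C, 8→B.
By Hall's marriage theorem, this means |N(S)| ≥ |S| for every subset S, so no violating subset exists.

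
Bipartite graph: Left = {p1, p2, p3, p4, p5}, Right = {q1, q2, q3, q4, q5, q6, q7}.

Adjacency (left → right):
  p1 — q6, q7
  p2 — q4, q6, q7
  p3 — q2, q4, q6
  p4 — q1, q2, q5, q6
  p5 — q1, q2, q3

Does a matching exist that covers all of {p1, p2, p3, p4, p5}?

Yes

A valid assignment of size 5: p1→q7, p2→q4, p3→q6, p4→q5, p5→q2.
All 5 left vertices are covered.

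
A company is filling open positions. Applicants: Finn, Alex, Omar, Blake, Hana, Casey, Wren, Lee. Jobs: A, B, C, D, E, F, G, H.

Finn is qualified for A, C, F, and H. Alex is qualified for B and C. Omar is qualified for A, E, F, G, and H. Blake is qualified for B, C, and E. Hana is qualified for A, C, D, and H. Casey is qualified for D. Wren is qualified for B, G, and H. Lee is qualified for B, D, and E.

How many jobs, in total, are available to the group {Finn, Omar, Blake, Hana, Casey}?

8

The union of neighbours of {Finn, Omar, Blake, Hana, Casey} is {A, B, C, D, E, F, G, H}, which has 8 elements.
Since |N(S)| = 8 ≥ |S| = 5, Hall's condition holds for this subset.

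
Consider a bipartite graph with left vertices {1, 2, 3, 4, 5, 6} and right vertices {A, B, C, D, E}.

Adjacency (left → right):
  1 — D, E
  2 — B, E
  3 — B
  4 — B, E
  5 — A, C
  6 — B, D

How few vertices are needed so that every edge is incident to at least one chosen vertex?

4

The 4 edges 1–D, 2–E, 3–B, 5–C form a matching, so any vertex cover needs at least 4 vertices (one per matched edge).
Conversely {5, B, D, E} meets every edge and has exactly 4 vertices, so 4 is optimal.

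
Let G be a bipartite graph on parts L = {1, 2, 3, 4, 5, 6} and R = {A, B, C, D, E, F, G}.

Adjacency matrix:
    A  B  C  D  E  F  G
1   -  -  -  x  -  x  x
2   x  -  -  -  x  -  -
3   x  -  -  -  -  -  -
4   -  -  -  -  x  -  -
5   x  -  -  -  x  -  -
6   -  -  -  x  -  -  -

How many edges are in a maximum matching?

4

A valid assignment of size 4: 1–F, 2–E, 3–A, 6–D.
The set {2, 3, 4, 5} has only 2 neighbours ({A, E}), so by Hall's theorem at most 4 of the 6 left vertices can be matched.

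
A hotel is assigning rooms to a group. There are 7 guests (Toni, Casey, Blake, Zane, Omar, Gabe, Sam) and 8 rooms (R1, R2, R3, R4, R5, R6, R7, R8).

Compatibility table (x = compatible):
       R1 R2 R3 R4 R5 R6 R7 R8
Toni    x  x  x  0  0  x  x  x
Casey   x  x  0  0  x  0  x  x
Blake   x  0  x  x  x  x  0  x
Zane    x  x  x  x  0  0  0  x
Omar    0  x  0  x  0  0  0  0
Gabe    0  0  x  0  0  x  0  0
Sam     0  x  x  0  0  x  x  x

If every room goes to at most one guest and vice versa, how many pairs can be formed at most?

7

For example, pair Toni–R1, Casey–R5, Blake–R4, Zane–R8, Omar–R2, Gabe–R3, Sam–R6.
All 7 guests are matched, so no larger matching exists.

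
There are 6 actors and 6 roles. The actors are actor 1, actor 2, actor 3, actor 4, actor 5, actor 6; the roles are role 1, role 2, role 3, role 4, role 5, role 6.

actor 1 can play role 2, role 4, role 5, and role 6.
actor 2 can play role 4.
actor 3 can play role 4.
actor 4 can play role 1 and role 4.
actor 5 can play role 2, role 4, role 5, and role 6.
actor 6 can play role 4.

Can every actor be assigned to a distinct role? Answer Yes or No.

The set {actor 2, actor 3, actor 6} has only 1 neighbour ({role 4}), so by Hall's theorem at most 4 of the 6 actors can be matched.
Hence no matching covers every actor.

No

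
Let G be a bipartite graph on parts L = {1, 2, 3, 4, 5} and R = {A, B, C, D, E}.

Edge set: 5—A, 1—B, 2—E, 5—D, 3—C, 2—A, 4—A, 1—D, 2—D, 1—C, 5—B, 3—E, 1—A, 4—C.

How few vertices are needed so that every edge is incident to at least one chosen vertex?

A maximum matching has 5 edges (e.g. 1–C, 2–D, 3–E, 4–A, 5–B).
By König's theorem the minimum vertex cover has the same size. One such cover is {1, 2, 3, 4, 5}.

5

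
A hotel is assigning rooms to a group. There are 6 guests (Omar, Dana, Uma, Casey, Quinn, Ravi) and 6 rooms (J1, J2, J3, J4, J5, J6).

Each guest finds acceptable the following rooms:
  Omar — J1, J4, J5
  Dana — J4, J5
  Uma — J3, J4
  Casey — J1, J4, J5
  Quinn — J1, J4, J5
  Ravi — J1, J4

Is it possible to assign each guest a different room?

The set {Omar, Dana, Casey, Quinn, Ravi} has only 3 neighbours ({J1, J4, J5}), so by Hall's theorem at most 4 of the 6 guests can be matched.
Hence no matching covers every guest.

No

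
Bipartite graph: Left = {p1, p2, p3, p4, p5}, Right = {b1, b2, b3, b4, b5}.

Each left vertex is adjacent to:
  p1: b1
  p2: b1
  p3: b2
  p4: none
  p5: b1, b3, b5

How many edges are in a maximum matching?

3

A valid assignment of size 3: p1→b1, p3→b2, p5→b3.
The set {p1, p2, p4} has only 1 neighbour ({b1}), so by Hall's theorem at most 3 of the 5 left vertices can be matched.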